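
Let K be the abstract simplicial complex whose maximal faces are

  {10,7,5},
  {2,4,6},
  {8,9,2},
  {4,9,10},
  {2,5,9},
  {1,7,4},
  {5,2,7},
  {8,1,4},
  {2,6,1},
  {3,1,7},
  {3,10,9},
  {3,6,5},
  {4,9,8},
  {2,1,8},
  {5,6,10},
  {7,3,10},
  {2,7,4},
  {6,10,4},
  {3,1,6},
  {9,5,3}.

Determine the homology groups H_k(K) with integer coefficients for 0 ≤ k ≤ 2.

We work with the vertex ordering 1 < 2 < 3 < 4 < 5 < 6 < 7 < 8 < 9 < 10. The simplices of K, each written with vertices in increasing order, are:

  0-simplices (10): [1], [2], [3], [4], [5], [6], [7], [8], [9], [10]
  1-simplices (30): (30 of them)
  2-simplices (20): (20 of them)

Hence C_0 ≅ Z^10, C_1 ≅ Z^30, C_2 ≅ Z^20.

∂_1: C_1 → C_0 sends each edge [p,q] (with p < q) to q − p. For instance
  ∂[2,5] = [5] − [2].
This gives a 10×30 integer matrix of rank 9; reducing to Smith normal form yields diagonal entries (1,1,1,1,1,1,1,1,1).

The boundary map ∂_2: C_2 → C_1 acts by ∂[p,q,r] = [q,r] − [p,r] + [p,q]. For instance
  ∂[2,8,9] = [8,9] − [2,9] + [2,8],
  ∂[1,4,7] = [4,7] − [1,7] + [1,4].
The 30×20 boundary matrix has rank 20 and Smith normal form diag(1,1,1,1,1,1,1,1,1,1,1,1,1,1,1,1,1,1,1,2).

Reading off H_k = ker ∂_k / im ∂_{k+1}:

  H_0: rank C_0 − rank ∂_1 = 10 − 9 = 1, and the invariant factors of ∂_1 are all 1, so H_0 ≅ Z.
  H_1: rank ker ∂_1 − rank ∂_2 = (30 − 9) − 20 = 1, and ∂_2 has invariant factor 2 > 1, so H_1 ≅ Z ⊕ Z/2Z.
  H_2: rank ker ∂_2 − rank ∂_3 = (20 − 20) − 0 = 0, and there is no ∂_3, so H_2 ≅ 0.

(K is a triangulation of the Klein bottle.)

H_0 = Z,  H_1 = Z ⊕ Z/2Z,  H_2 = 0.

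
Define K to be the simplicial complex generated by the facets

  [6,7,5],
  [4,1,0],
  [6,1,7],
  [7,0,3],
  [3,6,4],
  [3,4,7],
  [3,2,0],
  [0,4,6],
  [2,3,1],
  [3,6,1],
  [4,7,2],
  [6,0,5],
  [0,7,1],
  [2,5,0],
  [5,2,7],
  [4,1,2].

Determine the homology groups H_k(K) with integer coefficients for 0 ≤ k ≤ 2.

We work with the vertex ordering 0 < 1 < 2 < 3 < 4 < 5 < 6 < 7. The simplices of K, each written with vertices in increasing order, are:

  0-simplices (8): [0], [1], [2], [3], [4], [5], [6], [7]
  1-simplices (24): (24 of them)
  2-simplices (16): [0,1,4], [0,1,7], [0,2,3], [0,2,5], [0,3,7], [0,4,6], [0,5,6], [1,2,3], [1,2,4], [1,3,6], [1,6,7], [2,4,7], [2,5,7], [3,4,6], [3,4,7], [5,6,7]

giving chain groups C_0 ≅ Z^8, C_1 ≅ Z^24, C_2 ≅ Z^16.

Boundary ∂_1: C_1 → C_0 sends each edge [p,q] (with p < q) to q − p.
The resulting 8×24 matrix has rank 7, and its Smith normal form has invariant factors (1,1,1,1,1,1,1).

The boundary map ∂_2: C_2 → C_1 maps a triangle to the signed sum of its edges. For instance
  ∂[5,6,7] = [6,7] − [5,7] + [5,6],
  ∂[2,4,7] = [4,7] − [2,7] + [2,4].
The resulting 24×16 matrix has rank 15, and its Smith normal form has invariant factors (1,1,1,1,1,1,1,1,1,1,1,1,1,1,1).

Computing H_k = (kernel of ∂_k) / (image of ∂_{k+1}):

  H_0: rank C_0 − rank ∂_1 = 8 − 7 = 1, and the invariant factors of ∂_1 are all 1, so H_0 ≅ Z.
  H_1: rank ker ∂_1 − rank ∂_2 = (24 − 7) − 15 = 2, and the invariant factors of ∂_2 are all 1, so H_1 ≅ Z^2.
  H_2: rank ker ∂_2 − rank ∂_3 = (16 − 15) − 0 = 1, and there is no ∂_3, so H_2 ≅ Z.

As a check, the Euler characteristic is 8 − 24 + 16 = 0, which agrees with 1 − 2 + 1 = 0.
(K is a triangulation of the torus T^2.)

H_0 ≅ Z,  H_1 ≅ Z^2,  H_2 ≅ Z.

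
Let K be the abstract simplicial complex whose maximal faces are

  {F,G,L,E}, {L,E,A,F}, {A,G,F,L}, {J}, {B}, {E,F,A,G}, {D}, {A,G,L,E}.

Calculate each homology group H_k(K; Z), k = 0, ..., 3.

H_0 ≅ Z^4,  H_1 = 0,  H_2 = 0,  H_3 ≅ Z.

Order the vertices as A < B < D < E < F < G < J < L. Listing each simplex with vertices in this order, K has dimension 3 with simplices:

  0-simplices (8): A, B, D, E, F, G, J, L
  1-simplices (10): AE, AF, AG, AL, EF, EG, EL, FG, FL, GL
  2-simplices (10): AEF, AEG, AEL, AFG, AFL, AGL, EFG, EFL, EGL, FGL
  3-simplices (5): AEFG, AEFL, AEGL, AFGL, EFGL

so the chain groups are C_0 ≅ Z^8, C_1 ≅ Z^10, C_2 ≅ Z^10, C_3 ≅ Z^5.

Boundary ∂_1: C_1 → C_0 sends each edge [p,q] (with p < q) to q − p. For instance
  ∂FG = G − F.
This gives a 8×10 integer matrix of rank 4; reducing to Smith normal form yields diagonal entries (1,1,1,1).

∂_2: C_2 → C_1 sends each 2-simplex [p,q,r] to [q,r] − [p,r] + [p,q]. For instance
  ∂AEG = EG − AG + AE,
  ∂EFL = FL − EL + EF.
The resulting 10×10 matrix has rank 6, and its Smith normal form has invariant factors (1,1,1,1,1,1).

∂_3: C_3 → C_2 sends each 3-simplex σ to the alternating sum Σ_i (−1)^i (σ with its i-th vertex removed). For instance
  ∂AEGL = EGL − AGL + AEL − AEG,
  ∂AEFG = EFG − AFG + AEG − AEF.
The resulting 10×5 matrix has rank 4, and its Smith normal form has invariant factors (1,1,1,1).

From H_k ≅ ker(∂_k) / im(∂_{k+1}) we obtain:

  H_0: rank C_0 − rank ∂_1 = 8 − 4 = 4, and the invariant factors of ∂_1 are all 1, so H_0 = Z^4.
  H_1: rank ker ∂_1 − rank ∂_2 = (10 − 4) − 6 = 0, and the invariant factors of ∂_2 are all 1, so H_1 = 0.
  H_2: rank ker ∂_2 − rank ∂_3 = (10 − 6) − 4 = 0, and the invariant factors of ∂_3 are all 1, so H_2 = 0.
  H_3: rank ker ∂_3 − rank ∂_4 = (5 − 4) − 0 = 1, and there is no ∂_4, so H_3 = Z.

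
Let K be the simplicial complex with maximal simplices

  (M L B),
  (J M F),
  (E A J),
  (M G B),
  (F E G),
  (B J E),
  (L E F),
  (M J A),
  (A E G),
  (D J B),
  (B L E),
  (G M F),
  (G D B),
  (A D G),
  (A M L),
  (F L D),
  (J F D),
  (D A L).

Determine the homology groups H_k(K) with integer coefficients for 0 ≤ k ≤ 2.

K has 9 vertices, 27 edges, 18 triangles.
rank ∂_0 = 0, rank ∂_1 = 8 ⇒ b_0 = 9 − 0 − 8 = 1; all invariant factors of ∂_1 are 1 so no torsion. So H_0 = Z.
rank ∂_1 = 8, rank ∂_2 = 17 ⇒ b_1 = 27 − 8 − 17 = 2; all invariant factors of ∂_2 are 1 so no torsion. So H_1 = Z^2.
rank ∂_2 = 17, rank ∂_3 = 0 ⇒ b_2 = 18 − 17 − 0 = 1. So H_2 = Z.

H_0 = Z,  H_1 = Z^2,  H_2 = Z.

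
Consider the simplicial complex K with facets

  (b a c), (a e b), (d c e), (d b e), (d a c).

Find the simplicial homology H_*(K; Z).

Take the total order a < b < c < d < e on the vertex set. Then K (dimension 2) consists of the simplices:

  0-simplices (5): a, b, c, d, e
  1-simplices (10): ab, ac, ad, ae, bc, bd, be, cd, ce, de
  2-simplices (5): abc, abe, acd, bde, cde

Hence C_0 ≅ Z^5, C_1 ≅ Z^10, C_2 ≅ Z^5.

Boundary ∂_1: C_1 → C_0 is given by ∂[p,q] = [q] − [p].
This gives a 5×10 integer matrix of rank 4; reducing to Smith normal form yields diagonal entries (1,1,1,1).

∂_2: C_2 → C_1 sends each 2-simplex [p,q,r] to [q,r] − [p,r] + [p,q]. For instance
  ∂abe = be − ae + ab,
  ∂acd = cd − ad + ac.
The 10×5 boundary matrix has rank 5 and Smith normal form diag(1,1,1,1,1).

Now H_k = ker ∂_k / im ∂_{k+1}, so:

  H_0: rank C_0 − rank ∂_1 = 5 − 4 = 1, and the invariant factors of ∂_1 are all 1, so H_0 = Z.
  H_1: rank ker ∂_1 − rank ∂_2 = (10 − 4) − 5 = 1, and the invariant factors of ∂_2 are all 1, so H_1 = Z.
  H_2: rank ker ∂_2 − rank ∂_3 = (5 − 5) − 0 = 0, and there is no ∂_3, so H_2 = 0.

H_0 ≅ Z,  H_1 ≅ Z,  H_2 = 0.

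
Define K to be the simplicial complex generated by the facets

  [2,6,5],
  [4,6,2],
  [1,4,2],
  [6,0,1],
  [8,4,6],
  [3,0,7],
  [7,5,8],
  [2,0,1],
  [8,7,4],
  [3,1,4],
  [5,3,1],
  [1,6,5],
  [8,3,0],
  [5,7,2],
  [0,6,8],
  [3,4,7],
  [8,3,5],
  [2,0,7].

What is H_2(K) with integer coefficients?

H_2 = 0.

Fix the vertex order 0 < 1 < 2 < 3 < 4 < 5 < 6 < 7 < 8 and write every simplex with vertices in increasing order. Then dim K = 2 and the simplices of K are:

  0-simplices (9): [0], [1], [2], [3], [4], [5], [6], [7], [8]
  1-simplices (27): (27 of them)
  2-simplices (18): [0,1,2], [0,1,6], [0,2,7], [0,3,7], [0,3,8], [0,6,8], [1,2,4], [1,3,4], [1,3,5], [1,5,6], [2,4,6], [2,5,6], [2,5,7], [3,4,7], [3,5,8], [4,6,8], [4,7,8], [5,7,8]

Hence C_0 ≅ Z^9, C_1 ≅ Z^27, C_2 ≅ Z^18.

∂_1: C_1 → C_0 is given by ∂[p,q] = [q] − [p]. For instance
  ∂[0,2] = [2] − [0].
The resulting 9×27 matrix has rank 8, and its Smith normal form has invariant factors (1,1,1,1,1,1,1,1).

The boundary map ∂_2: C_2 → C_1 acts by ∂[p,q,r] = [q,r] − [p,r] + [p,q]. For instance
  ∂[1,5,6] = [5,6] − [1,6] + [1,5],
  ∂[4,7,8] = [7,8] − [4,8] + [4,7].
The 27×18 boundary matrix has rank 18 and Smith normal form diag(1,1,1,1,1,1,1,1,1,1,1,1,1,1,1,1,1,2).

Computing H_k = (kernel of ∂_k) / (image of ∂_{k+1}):

  H_2: rank ker ∂_2 − rank ∂_3 = (18 − 18) − 0 = 0, and there is no ∂_3, so H_2 = 0.

(K is a triangulation of the Klein bottle.)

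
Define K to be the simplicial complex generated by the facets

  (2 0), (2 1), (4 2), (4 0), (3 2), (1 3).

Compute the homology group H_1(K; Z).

H_1 ≅ Z^2.

Take the total order 0 < 1 < 2 < 3 < 4 on the vertex set. Then K (dimension 1) consists of the simplices:

  0-simplices (5): [0], [1], [2], [3], [4]
  1-simplices (6): [0,2], [0,4], [1,2], [1,3], [2,3], [2,4]

Hence C_0 ≅ Z^5, C_1 ≅ Z^6.

The boundary map ∂_1: C_1 → C_0 sends each edge [p,q] (with p < q) to q − p.
The resulting 5×6 matrix has rank 4, and its Smith normal form has invariant factors (1,1,1,1).

From H_k ≅ ker(∂_k) / im(∂_{k+1}) we obtain:

  H_1: rank ker ∂_1 − rank ∂_2 = (6 − 4) − 0 = 2, and there is no ∂_2, so H_1 = Z^2.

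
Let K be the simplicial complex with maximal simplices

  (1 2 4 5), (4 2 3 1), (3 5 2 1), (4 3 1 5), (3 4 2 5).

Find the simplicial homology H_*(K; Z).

K has 5 vertices, 10 edges, 10 triangles, 5 3-simplices.
rank ∂_0 = 0, rank ∂_1 = 4 ⇒ b_0 = 5 − 0 − 4 = 1; all invariant factors of ∂_1 are 1 so no torsion. So H_0 ≅ Z.
rank ∂_1 = 4, rank ∂_2 = 6 ⇒ b_1 = 10 − 4 − 6 = 0; all invariant factors of ∂_2 are 1 so no torsion. So H_1 ≅ 0.
rank ∂_2 = 6, rank ∂_3 = 4 ⇒ b_2 = 10 − 6 − 4 = 0; all invariant factors of ∂_3 are 1 so no torsion. So H_2 ≅ 0.
rank ∂_3 = 4, rank ∂_4 = 0 ⇒ b_3 = 5 − 4 − 0 = 1. So H_3 ≅ Z.

H_0 ≅ Z,  H_1 = 0,  H_2 = 0,  H_3 ≅ Z.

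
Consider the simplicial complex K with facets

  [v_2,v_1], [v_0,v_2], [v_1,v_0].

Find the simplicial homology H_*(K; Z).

H_0 = Z,  H_1 = Z.

Take the total order v_0 < v_1 < v_2 on the vertex set. Then K (dimension 1) consists of the simplices:

  0-simplices (3): [v_0], [v_1], [v_2]
  1-simplices (3): [v_0,v_1], [v_0,v_2], [v_1,v_2]

so the chain groups are C_0 ≅ Z^3, C_1 ≅ Z^3.

∂_1: C_1 → C_0 maps an edge to its endpoints' difference, ∂[p,q] = q − p.
The resulting 3×3 matrix has rank 2, and its Smith normal form has invariant factors (1,1).

From H_k ≅ ker(∂_k) / im(∂_{k+1}) we obtain:

  H_0: rank C_0 − rank ∂_1 = 3 − 2 = 1, and the invariant factors of ∂_1 are all 1, so H_0 ≅ Z.
  H_1: rank ker ∂_1 − rank ∂_2 = (3 − 2) − 0 = 1, and there is no ∂_2, so H_1 ≅ Z.

(K is a triangulation of the circle S^1.)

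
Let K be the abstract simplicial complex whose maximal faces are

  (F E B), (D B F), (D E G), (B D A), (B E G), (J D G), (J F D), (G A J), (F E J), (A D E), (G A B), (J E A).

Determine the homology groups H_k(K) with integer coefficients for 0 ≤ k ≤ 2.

H_0 ≅ Z,  H_1 ≅ Z/2,  H_2 = 0.

Fix the vertex order A < B < D < E < F < G < J and write every simplex with vertices in increasing order. Then dim K = 2 and the simplices of K are:

  0-simplices (7): A, B, D, E, F, G, J
  1-simplices (18): AB, AD, AE, AG, AJ, BD, BE, BF, BG, DE, DF, DG, DJ, EF, EG, EJ, FJ, GJ
  2-simplices (12): ABD, ABG, ADE, AEJ, AGJ, BDF, BEF, BEG, DEG, DFJ, DGJ, EFJ

giving chain groups C_0 ≅ Z^7, C_1 ≅ Z^18, C_2 ≅ Z^12.

∂_1: C_1 → C_0 maps an edge to its endpoints' difference, ∂[p,q] = q − p.
As a 7×18 matrix over Z this has rank 6, with invariant factors (1,1,1,1,1,1).

Boundary ∂_2: C_2 → C_1 acts by ∂[p,q,r] = [q,r] − [p,r] + [p,q]. For instance
  ∂AGJ = GJ − AJ + AG,
  ∂DFJ = FJ − DJ + DF.
The 18×12 boundary matrix has rank 12 and Smith normal form diag(1,1,1,1,1,1,1,1,1,1,1,2).

Reading off H_k = ker ∂_k / im ∂_{k+1}:

  H_0: rank C_0 − rank ∂_1 = 7 − 6 = 1, and the invariant factors of ∂_1 are all 1, so H_0 = Z.
  H_1: rank ker ∂_1 − rank ∂_2 = (18 − 6) − 12 = 0, and ∂_2 has invariant factor 2 > 1, so H_1 = Z/2.
  H_2: rank ker ∂_2 − rank ∂_3 = (12 − 12) − 0 = 0, and there is no ∂_3, so H_2 = 0.

As a check, the Euler characteristic is 7 − 18 + 12 = 1, which agrees with 1 − 0 + 0 = 1.
(K is a triangulation of the real projective plane RP^2.)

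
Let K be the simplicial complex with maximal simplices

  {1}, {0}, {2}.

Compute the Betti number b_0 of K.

b_0 = 3.

Order the vertices as 0 < 1 < 2. Listing each simplex with vertices in this order, K has dimension 0 with simplices:

  0-simplices (3): [0], [1], [2]

giving chain groups C_0 ≅ Z^3.

Now H_k = ker ∂_k / im ∂_{k+1}, so:

  H_0: rank C_0 − rank ∂_1 = 3 − 0 = 3, and there is no ∂_1, so H_0 ≅ Z^3.

(K is a triangulation of a set of 3 points.)

Hence the Betti numbers are b_0 = 3.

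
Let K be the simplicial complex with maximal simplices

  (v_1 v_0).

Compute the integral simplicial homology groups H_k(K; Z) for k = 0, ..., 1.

We work with the vertex ordering v_0 < v_1. The simplices of K, each written with vertices in increasing order, are:

  0-simplices (2): [v_0], [v_1]
  1-simplices (1): [v_0,v_1]

so the chain groups are C_0 ≅ Z^2, C_1 ≅ Z^1.

The boundary map ∂_1: C_1 → C_0 maps an edge to its endpoints' difference, ∂[p,q] = q − p. For instance
  ∂[v_0,v_1] = [v_1] − [v_0].
The 2×1 boundary matrix has rank 1 and Smith normal form diag(1).

Now H_k = ker ∂_k / im ∂_{k+1}, so:

  H_0: rank C_0 − rank ∂_1 = 2 − 1 = 1, and the invariant factors of ∂_1 are all 1, so H_0 = Z.
  H_1: rank ker ∂_1 − rank ∂_2 = (1 − 1) − 0 = 0, and there is no ∂_2, so H_1 = 0.

H_0 = Z,  H_1 = 0.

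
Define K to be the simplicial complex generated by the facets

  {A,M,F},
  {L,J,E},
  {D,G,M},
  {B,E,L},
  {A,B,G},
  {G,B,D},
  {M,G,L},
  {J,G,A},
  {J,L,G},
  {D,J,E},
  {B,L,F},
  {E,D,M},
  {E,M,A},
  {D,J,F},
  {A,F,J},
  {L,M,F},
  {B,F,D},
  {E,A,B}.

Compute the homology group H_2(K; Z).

H_2 ≅ Z.

Take the total order A < B < D < E < F < G < J < L < M on the vertex set. Then K (dimension 2) consists of the simplices:

  0-simplices (9): A, B, D, E, F, G, J, L, M
  1-simplices (27): AB, AE, AF, AG, AJ, AM, BD, BE, BF, BG, BL, DE, DF, DG, DJ, DM, EJ, EL, EM, FJ, FL, FM, GJ, GL, GM, JL, LM
  2-simplices (18): ABE, ABG, AEM, AFJ, AFM, AGJ, BDF, BDG, BEL, BFL, DEJ, DEM, DFJ, DGM, EJL, FLM, GJL, GLM

giving chain groups C_0 ≅ Z^9, C_1 ≅ Z^27, C_2 ≅ Z^18.

∂_1: C_1 → C_0 sends each edge [p,q] (with p < q) to q − p. For instance
  ∂EJ = J − E.
This gives a 9×27 integer matrix of rank 8; reducing to Smith normal form yields diagonal entries (1,1,1,1,1,1,1,1).

Boundary ∂_2: C_2 → C_1 sends each 2-simplex [p,q,r] to [q,r] − [p,r] + [p,q]. For instance
  ∂AFM = FM − AM + AF,
  ∂AFJ = FJ − AJ + AF.
The resulting 27×18 matrix has rank 17, and its Smith normal form has invariant factors (1,1,1,1,1,1,1,1,1,1,1,1,1,1,1,1,1).

Now H_k = ker ∂_k / im ∂_{k+1}, so:

  H_2: rank ker ∂_2 − rank ∂_3 = (18 − 17) − 0 = 1, and there is no ∂_3, so H_2 ≅ Z.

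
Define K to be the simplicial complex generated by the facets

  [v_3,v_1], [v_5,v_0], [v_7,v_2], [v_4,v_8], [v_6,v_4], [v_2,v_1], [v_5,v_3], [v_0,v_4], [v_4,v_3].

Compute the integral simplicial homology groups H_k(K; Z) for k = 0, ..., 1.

Take the total order v_0 < v_1 < v_2 < v_3 < v_4 < v_5 < v_6 < v_7 < v_8 on the vertex set. Then K (dimension 1) consists of the simplices:

  0-simplices (9): [v_0], [v_1], [v_2], [v_3], [v_4], [v_5], [v_6], [v_7], [v_8]
  1-simplices (9): [v_0,v_4], [v_0,v_5], [v_1,v_2], [v_1,v_3], [v_2,v_7], [v_3,v_4], [v_3,v_5], [v_4,v_6], [v_4,v_8]

Hence C_0 ≅ Z^9, C_1 ≅ Z^9.

Boundary ∂_1: C_1 → C_0 sends each edge [p,q] (with p < q) to q − p.
As a 9×9 matrix over Z this has rank 8, with invariant factors (1,1,1,1,1,1,1,1).

Reading off H_k = ker ∂_k / im ∂_{k+1}:

  H_0: rank C_0 − rank ∂_1 = 9 − 8 = 1, and the invariant factors of ∂_1 are all 1, so H_0 ≅ Z.
  H_1: rank ker ∂_1 − rank ∂_2 = (9 − 8) − 0 = 1, and there is no ∂_2, so H_1 ≅ Z.

As a check, the Euler characteristic is 9 − 9 = 0, which agrees with 1 − 1 = 0.

H_0 ≅ Z,  H_1 ≅ Z.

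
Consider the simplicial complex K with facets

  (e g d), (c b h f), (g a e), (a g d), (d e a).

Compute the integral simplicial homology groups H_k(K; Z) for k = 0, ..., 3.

Order the vertices as a < b < c < d < e < f < g < h. Listing each simplex with vertices in this order, K has dimension 3 with simplices:

  0-simplices (8): a, b, c, d, e, f, g, h
  1-simplices (12): ad, ae, ag, bc, bf, bh, cf, ch, de, dg, eg, fh
  2-simplices (8): ade, adg, aeg, bcf, bch, bfh, cfh, deg
  3-simplices (1): bcfh

so the chain groups are C_0 ≅ Z^8, C_1 ≅ Z^12, C_2 ≅ Z^8, C_3 ≅ Z^1.

Boundary ∂_1: C_1 → C_0 is given by ∂[p,q] = [q] − [p]. For instance
  ∂ad = d − a.
As a 8×12 matrix over Z this has rank 6, with invariant factors (1,1,1,1,1,1).

∂_2: C_2 → C_1 acts by ∂[p,q,r] = [q,r] − [p,r] + [p,q]. For instance
  ∂cfh = fh − ch + cf,
  ∂deg = eg − dg + de.
This gives a 12×8 integer matrix of rank 6; reducing to Smith normal form yields diagonal entries (1,1,1,1,1,1).

Boundary ∂_3: C_3 → C_2 sends each 3-simplex σ to the alternating sum Σ_i (−1)^i (σ with its i-th vertex removed). For instance
  ∂bcfh = cfh − bfh + bch − bcf.
The 8×1 boundary matrix has rank 1 and Smith normal form diag(1).

Reading off H_k = ker ∂_k / im ∂_{k+1}:

  H_0: rank C_0 − rank ∂_1 = 8 − 6 = 2, and the invariant factors of ∂_1 are all 1, so H_0 = Z^2.
  H_1: rank ker ∂_1 − rank ∂_2 = (12 − 6) − 6 = 0, and the invariant factors of ∂_2 are all 1, so H_1 = 0.
  H_2: rank ker ∂_2 − rank ∂_3 = (8 − 6) − 1 = 1, and the invariant factors of ∂_3 are all 1, so H_2 = Z.
  H_3: rank ker ∂_3 − rank ∂_4 = (1 − 1) − 0 = 0, and there is no ∂_4, so H_3 = 0.

As a check, the Euler characteristic is 8 − 12 + 8 − 1 = 3, which agrees with 2 − 0 + 1 − 0 = 3.

H_0 = Z^2,  H_1 = 0,  H_2 = Z,  H_3 = 0.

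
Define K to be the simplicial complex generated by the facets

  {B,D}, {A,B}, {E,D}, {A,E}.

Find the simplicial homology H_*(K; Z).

Fix the vertex order A < B < D < E and write every simplex with vertices in increasing order. Then dim K = 1 and the simplices of K are:

  0-simplices (4): A, B, D, E
  1-simplices (4): AB, AE, BD, DE

Hence C_0 ≅ Z^4, C_1 ≅ Z^4.

The boundary map ∂_1: C_1 → C_0 maps an edge to its endpoints' difference, ∂[p,q] = q − p.
This gives a 4×4 integer matrix of rank 3; reducing to Smith normal form yields diagonal entries (1,1,1).

Reading off H_k = ker ∂_k / im ∂_{k+1}:

  H_0: rank C_0 − rank ∂_1 = 4 − 3 = 1, and the invariant factors of ∂_1 are all 1, so H_0 = Z.
  H_1: rank ker ∂_1 − rank ∂_2 = (4 − 3) − 0 = 1, and there is no ∂_2, so H_1 = Z.

(K is a triangulation of the circle S^1.)

H_0 = Z,  H_1 = Z.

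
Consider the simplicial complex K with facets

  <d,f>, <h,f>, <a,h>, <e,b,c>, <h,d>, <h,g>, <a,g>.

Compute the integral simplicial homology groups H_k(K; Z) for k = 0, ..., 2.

H_0 ≅ Z^2,  H_1 ≅ Z^2,  H_2 = 0.

Take the total order a < b < c < d < e < f < g < h on the vertex set. Then K (dimension 2) consists of the simplices:

  0-simplices (8): a, b, c, d, e, f, g, h
  1-simplices (9): ag, ah, bc, be, ce, df, dh, fh, gh
  2-simplices (1): bce

giving chain groups C_0 ≅ Z^8, C_1 ≅ Z^9, C_2 ≅ Z^1.

∂_1: C_1 → C_0 is given by ∂[p,q] = [q] − [p]. For instance
  ∂dh = h − d.
The resulting 8×9 matrix has rank 6, and its Smith normal form has invariant factors (1,1,1,1,1,1).

The boundary map ∂_2: C_2 → C_1 acts by ∂[p,q,r] = [q,r] − [p,r] + [p,q]. For instance
  ∂bce = ce − be + bc.
The resulting 9×1 matrix has rank 1, and its Smith normal form has invariant factors (1).

From H_k ≅ ker(∂_k) / im(∂_{k+1}) we obtain:

  H_0: rank C_0 − rank ∂_1 = 8 − 6 = 2, and the invariant factors of ∂_1 are all 1, so H_0 ≅ Z^2.
  H_1: rank ker ∂_1 − rank ∂_2 = (9 − 6) − 1 = 2, and the invariant factors of ∂_2 are all 1, so H_1 ≅ Z^2.
  H_2: rank ker ∂_2 − rank ∂_3 = (1 − 1) − 0 = 0, and there is no ∂_3, so H_2 ≅ 0.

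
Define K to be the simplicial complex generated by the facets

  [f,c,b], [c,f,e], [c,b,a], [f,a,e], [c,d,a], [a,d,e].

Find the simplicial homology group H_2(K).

H_2 = 0.

Take the total order a < b < c < d < e < f on the vertex set. Then K (dimension 2) consists of the simplices:

  0-simplices (6): a, b, c, d, e, f
  1-simplices (12): ab, ac, ad, ae, af, bc, bf, cd, ce, cf, de, ef
  2-simplices (6): abc, acd, ade, aef, bcf, cef

Hence C_0 ≅ Z^6, C_1 ≅ Z^12, C_2 ≅ Z^6.

The boundary map ∂_1: C_1 → C_0 sends each edge [p,q] (with p < q) to q − p.
As a 6×12 matrix over Z this has rank 5, with invariant factors (1,1,1,1,1).

Boundary ∂_2: C_2 → C_1 maps a triangle to the signed sum of its edges. For instance
  ∂cef = ef − cf + ce,
  ∂bcf = cf − bf + bc.
The 12×6 boundary matrix has rank 6 and Smith normal form diag(1,1,1,1,1,1).

From H_k ≅ ker(∂_k) / im(∂_{k+1}) we obtain:

  H_2: rank ker ∂_2 − rank ∂_3 = (6 − 6) − 0 = 0, and there is no ∂_3, so H_2 ≅ 0.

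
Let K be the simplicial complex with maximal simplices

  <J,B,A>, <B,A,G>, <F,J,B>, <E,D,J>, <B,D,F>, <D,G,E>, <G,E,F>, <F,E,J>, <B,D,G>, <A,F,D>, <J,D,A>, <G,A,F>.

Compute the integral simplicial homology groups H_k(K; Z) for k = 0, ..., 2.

Order the vertices as A < B < D < E < F < G < J. Listing each simplex with vertices in this order, K has dimension 2 with simplices:

  0-simplices (7): A, B, D, E, F, G, J
  1-simplices (18): AB, AD, AF, AG, AJ, BD, BF, BG, BJ, DE, DF, DG, DJ, EF, EG, EJ, FG, FJ
  2-simplices (12): ABG, ABJ, ADF, ADJ, AFG, BDF, BDG, BFJ, DEG, DEJ, EFG, EFJ

Hence C_0 ≅ Z^7, C_1 ≅ Z^18, C_2 ≅ Z^12.

The boundary map ∂_1: C_1 → C_0 maps an edge to its endpoints' difference, ∂[p,q] = q − p. For instance
  ∂DG = G − D.
The 7×18 boundary matrix has rank 6 and Smith normal form diag(1,1,1,1,1,1).

∂_2: C_2 → C_1 sends each 2-simplex [p,q,r] to [q,r] − [p,r] + [p,q]. For instance
  ∂ABJ = BJ − AJ + AB,
  ∂EFJ = FJ − EJ + EF.
The resulting 18×12 matrix has rank 12, and its Smith normal form has invariant factors (1,1,1,1,1,1,1,1,1,1,1,2).

From H_k ≅ ker(∂_k) / im(∂_{k+1}) we obtain:

  H_0: rank C_0 − rank ∂_1 = 7 − 6 = 1, and the invariant factors of ∂_1 are all 1, so H_0 ≅ Z.
  H_1: rank ker ∂_1 − rank ∂_2 = (18 − 6) − 12 = 0, and ∂_2 has invariant factor 2 > 1, so H_1 ≅ Z/2Z.
  H_2: rank ker ∂_2 − rank ∂_3 = (12 − 12) − 0 = 0, and there is no ∂_3, so H_2 ≅ 0.

H_0 = Z,  H_1 = Z/2Z,  H_2 = 0.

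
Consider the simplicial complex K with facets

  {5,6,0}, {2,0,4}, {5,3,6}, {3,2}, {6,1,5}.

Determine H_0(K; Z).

Take the total order 0 < 1 < 2 < 3 < 4 < 5 < 6 on the vertex set. Then K (dimension 2) consists of the simplices:

  0-simplices (7): [0], [1], [2], [3], [4], [5], [6]
  1-simplices (11): [0,2], [0,4], [0,5], [0,6], [1,5], [1,6], [2,3], [2,4], [3,5], [3,6], [5,6]
  2-simplices (4): [0,2,4], [0,5,6], [1,5,6], [3,5,6]

Hence C_0 ≅ Z^7, C_1 ≅ Z^11, C_2 ≅ Z^4.

∂_1: C_1 → C_0 sends each edge [p,q] (with p < q) to q − p. For instance
  ∂[3,5] = [5] − [3].
The 7×11 boundary matrix has rank 6 and Smith normal form diag(1,1,1,1,1,1).

The boundary map ∂_2: C_2 → C_1 acts by ∂[p,q,r] = [q,r] − [p,r] + [p,q]. For instance
  ∂[1,5,6] = [5,6] − [1,6] + [1,5],
  ∂[3,5,6] = [5,6] − [3,6] + [3,5].
The resulting 11×4 matrix has rank 4, and its Smith normal form has invariant factors (1,1,1,1).

Computing H_k = (kernel of ∂_k) / (image of ∂_{k+1}):

  H_0: rank C_0 − rank ∂_1 = 7 − 6 = 1, and the invariant factors of ∂_1 are all 1, so H_0 = Z.

H_0 = Z.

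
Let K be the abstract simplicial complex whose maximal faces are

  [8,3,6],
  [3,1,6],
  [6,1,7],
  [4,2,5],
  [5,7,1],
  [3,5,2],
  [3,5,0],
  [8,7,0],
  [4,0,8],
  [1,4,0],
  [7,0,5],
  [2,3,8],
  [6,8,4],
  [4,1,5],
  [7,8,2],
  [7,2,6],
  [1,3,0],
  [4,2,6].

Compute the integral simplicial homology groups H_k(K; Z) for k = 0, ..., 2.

H_0 ≅ Z,  H_1 ≅ Z × Z/2,  H_2 = 0.

Take the total order 0 < 1 < 2 < 3 < 4 < 5 < 6 < 7 < 8 on the vertex set. Then K (dimension 2) consists of the simplices:

  0-simplices (9): [0], [1], [2], [3], [4], [5], [6], [7], [8]
  1-simplices (27): (27 of them)
  2-simplices (18): [0,1,3], [0,1,4], [0,3,5], [0,4,8], [0,5,7], [0,7,8], [1,3,6], [1,4,5], [1,5,7], [1,6,7], [2,3,5], [2,3,8], [2,4,5], [2,4,6], [2,6,7], [2,7,8], [3,6,8], [4,6,8]

giving chain groups C_0 ≅ Z^9, C_1 ≅ Z^27, C_2 ≅ Z^18.

The boundary map ∂_1: C_1 → C_0 maps an edge to its endpoints' difference, ∂[p,q] = q − p.
The 9×27 boundary matrix has rank 8 and Smith normal form diag(1,1,1,1,1,1,1,1).

∂_2: C_2 → C_1 acts by ∂[p,q,r] = [q,r] − [p,r] + [p,q]. For instance
  ∂[2,6,7] = [6,7] − [2,7] + [2,6],
  ∂[0,5,7] = [5,7] − [0,7] + [0,5].
As a 27×18 matrix over Z this has rank 18, with invariant factors (1,1,1,1,1,1,1,1,1,1,1,1,1,1,1,1,1,2).

Now H_k = ker ∂_k / im ∂_{k+1}, so:

  H_0: rank C_0 − rank ∂_1 = 9 − 8 = 1, and the invariant factors of ∂_1 are all 1, so H_0 = Z.
  H_1: rank ker ∂_1 − rank ∂_2 = (27 − 8) − 18 = 1, and ∂_2 has invariant factor 2 > 1, so H_1 = Z × Z/2.
  H_2: rank ker ∂_2 − rank ∂_3 = (18 − 18) − 0 = 0, and there is no ∂_3, so H_2 = 0.

As a check, the Euler characteristic is 9 − 27 + 18 = 0, which agrees with 1 − 1 + 0 = 0.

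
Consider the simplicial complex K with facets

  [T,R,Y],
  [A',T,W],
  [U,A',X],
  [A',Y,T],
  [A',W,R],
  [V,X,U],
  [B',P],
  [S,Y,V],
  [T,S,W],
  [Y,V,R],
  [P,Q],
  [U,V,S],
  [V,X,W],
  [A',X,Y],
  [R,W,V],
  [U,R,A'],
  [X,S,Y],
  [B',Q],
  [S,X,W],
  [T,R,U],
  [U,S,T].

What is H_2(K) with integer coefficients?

Take the total order P < Q < R < S < T < U < V < W < X < Y < A' < B' on the vertex set. Then K (dimension 2) consists of the simplices:

  0-simplices (12): [P], [Q], [R], [S], [T], [U], [V], [W], [X], [Y], [A'], [B']
  1-simplices (30): (30 of them)
  2-simplices (18): (18 of them)

giving chain groups C_0 ≅ Z^12, C_1 ≅ Z^30, C_2 ≅ Z^18.

∂_1: C_1 → C_0 is given by ∂[p,q] = [q] − [p]. For instance
  ∂[V,X] = [X] − [V].
The resulting 12×30 matrix has rank 10, and its Smith normal form has invariant factors (1,1,1,1,1,1,1,1,1,1).

Boundary ∂_2: C_2 → C_1 sends each 2-simplex [p,q,r] to [q,r] − [p,r] + [p,q]. For instance
  ∂[X,Y,A'] = [Y,A'] − [X,A'] + [X,Y],
  ∂[V,W,X] = [W,X] − [V,X] + [V,W].
As a 30×18 matrix over Z this has rank 18, with invariant factors (1,1,1,1,1,1,1,1,1,1,1,1,1,1,1,1,1,2).

Computing H_k = (kernel of ∂_k) / (image of ∂_{k+1}):

  H_2: rank ker ∂_2 − rank ∂_3 = (18 − 18) − 0 = 0, and there is no ∂_3, so H_2 ≅ 0.

H_2 = 0.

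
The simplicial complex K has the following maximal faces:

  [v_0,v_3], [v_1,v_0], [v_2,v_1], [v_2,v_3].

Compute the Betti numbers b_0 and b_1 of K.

Fix the vertex order v_0 < v_1 < v_2 < v_3 and write every simplex with vertices in increasing order. Then dim K = 1 and the simplices of K are:

  0-simplices (4): [v_0], [v_1], [v_2], [v_3]
  1-simplices (4): [v_0,v_1], [v_0,v_3], [v_1,v_2], [v_2,v_3]

so the chain groups are C_0 ≅ Z^4, C_1 ≅ Z^4.

∂_1: C_1 → C_0 maps an edge to its endpoints' difference, ∂[p,q] = q − p. For instance
  ∂[v_2,v_3] = [v_3] − [v_2].
As a 4×4 matrix over Z this has rank 3, with invariant factors (1,1,1).

Reading off H_k = ker ∂_k / im ∂_{k+1}:

  H_0: rank C_0 − rank ∂_1 = 4 − 3 = 1, and the invariant factors of ∂_1 are all 1, so H_0 ≅ Z.
  H_1: rank ker ∂_1 − rank ∂_2 = (4 − 3) − 0 = 1, and there is no ∂_2, so H_1 ≅ Z.

As a check, the Euler characteristic is 4 − 4 = 0, which agrees with 1 − 1 = 0.
(K is a triangulation of the circle S^1.)

Hence the Betti numbers are b_0 = 1, b_1 = 1.

b_0 = 1, b_1 = 1.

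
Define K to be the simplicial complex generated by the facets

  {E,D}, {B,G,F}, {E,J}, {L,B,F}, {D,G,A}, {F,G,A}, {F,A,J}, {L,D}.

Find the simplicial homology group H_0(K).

H_0 = Z.

Fix the vertex order A < B < D < E < F < G < J < L and write every simplex with vertices in increasing order. Then dim K = 2 and the simplices of K are:

  0-simplices (8): A, B, D, E, F, G, J, L
  1-simplices (14): AD, AF, AG, AJ, BF, BG, BL, DE, DG, DL, EJ, FG, FJ, FL
  2-simplices (5): ADG, AFG, AFJ, BFG, BFL

giving chain groups C_0 ≅ Z^8, C_1 ≅ Z^14, C_2 ≅ Z^5.

Boundary ∂_1: C_1 → C_0 maps an edge to its endpoints' difference, ∂[p,q] = q − p.
This gives a 8×14 integer matrix of rank 7; reducing to Smith normal form yields diagonal entries (1,1,1,1,1,1,1).

The boundary map ∂_2: C_2 → C_1 acts by ∂[p,q,r] = [q,r] − [p,r] + [p,q]. For instance
  ∂AFJ = FJ − AJ + AF,
  ∂AFG = FG − AG + AF.
As a 14×5 matrix over Z this has rank 5, with invariant factors (1,1,1,1,1).

Computing H_k = (kernel of ∂_k) / (image of ∂_{k+1}):

  H_0: rank C_0 − rank ∂_1 = 8 − 7 = 1, and the invariant factors of ∂_1 are all 1, so H_0 ≅ Z.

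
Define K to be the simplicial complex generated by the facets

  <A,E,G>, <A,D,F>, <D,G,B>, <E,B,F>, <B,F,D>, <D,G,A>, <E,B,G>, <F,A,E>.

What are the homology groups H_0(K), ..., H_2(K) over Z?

Fix the vertex order A < B < D < E < F < G and write every simplex with vertices in increasing order. Then dim K = 2 and the simplices of K are:

  0-simplices (6): A, B, D, E, F, G
  1-simplices (12): AD, AE, AF, AG, BD, BE, BF, BG, DF, DG, EF, EG
  2-simplices (8): ADF, ADG, AEF, AEG, BDF, BDG, BEF, BEG

so the chain groups are C_0 ≅ Z^6, C_1 ≅ Z^12, C_2 ≅ Z^8.

∂_1: C_1 → C_0 is given by ∂[p,q] = [q] − [p]. For instance
  ∂DG = G − D.
As a 6×12 matrix over Z this has rank 5, with invariant factors (1,1,1,1,1).

Boundary ∂_2: C_2 → C_1 acts by ∂[p,q,r] = [q,r] − [p,r] + [p,q]. For instance
  ∂BEG = EG − BG + BE,
  ∂ADG = DG − AG + AD.
This gives a 12×8 integer matrix of rank 7; reducing to Smith normal form yields diagonal entries (1,1,1,1,1,1,1).

Now H_k = ker ∂_k / im ∂_{k+1}, so:

  H_0: rank C_0 − rank ∂_1 = 6 − 5 = 1, and the invariant factors of ∂_1 are all 1, so H_0 = Z.
  H_1: rank ker ∂_1 − rank ∂_2 = (12 − 5) − 7 = 0, and the invariant factors of ∂_2 are all 1, so H_1 = 0.
  H_2: rank ker ∂_2 − rank ∂_3 = (8 − 7) − 0 = 1, and there is no ∂_3, so H_2 = Z.

As a check, the Euler characteristic is 6 − 12 + 8 = 2, which agrees with 1 − 0 + 1 = 2.

H_0 ≅ Z,  H_1 = 0,  H_2 ≅ Z.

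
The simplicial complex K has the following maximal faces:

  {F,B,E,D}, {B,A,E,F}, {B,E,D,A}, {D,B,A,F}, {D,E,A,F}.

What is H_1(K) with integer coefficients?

H_1 ≅ 0.

Take the total order A < B < D < E < F on the vertex set. Then K (dimension 3) consists of the simplices:

  0-simplices (5): A, B, D, E, F
  1-simplices (10): AB, AD, AE, AF, BD, BE, BF, DE, DF, EF
  2-simplices (10): ABD, ABE, ABF, ADE, ADF, AEF, BDE, BDF, BEF, DEF
  3-simplices (5): ABDE, ABDF, ABEF, ADEF, BDEF

so the chain groups are C_0 ≅ Z^5, C_1 ≅ Z^10, C_2 ≅ Z^10, C_3 ≅ Z^5.

Boundary ∂_1: C_1 → C_0 sends each edge [p,q] (with p < q) to q − p. For instance
  ∂DE = E − D.
This gives a 5×10 integer matrix of rank 4; reducing to Smith normal form yields diagonal entries (1,1,1,1).

∂_2: C_2 → C_1 acts by ∂[p,q,r] = [q,r] − [p,r] + [p,q]. For instance
  ∂BEF = EF − BF + BE,
  ∂BDE = DE − BE + BD.
As a 10×10 matrix over Z this has rank 6, with invariant factors (1,1,1,1,1,1).

The boundary map ∂_3: C_3 → C_2 sends each 3-simplex σ to the alternating sum Σ_i (−1)^i (σ with its i-th vertex removed). For instance
  ∂ABDF = BDF − ADF + ABF − ABD,
  ∂ABEF = BEF − AEF + ABF − ABE.
The 10×5 boundary matrix has rank 4 and Smith normal form diag(1,1,1,1).

Computing H_k = (kernel of ∂_k) / (image of ∂_{k+1}):

  H_1: rank ker ∂_1 − rank ∂_2 = (10 − 4) − 6 = 0, and the invariant factors of ∂_2 are all 1, so H_1 ≅ 0.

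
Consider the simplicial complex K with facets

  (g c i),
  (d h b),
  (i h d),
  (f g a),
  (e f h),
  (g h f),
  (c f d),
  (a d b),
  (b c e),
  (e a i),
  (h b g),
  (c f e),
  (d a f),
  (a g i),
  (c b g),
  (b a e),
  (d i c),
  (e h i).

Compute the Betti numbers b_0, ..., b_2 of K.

b_0 = 1, b_1 = 2, b_2 = 1.

Fix the vertex order a < b < c < d < e < f < g < h < i and write every simplex with vertices in increasing order. Then dim K = 2 and the simplices of K are:

  0-simplices (9): a, b, c, d, e, f, g, h, i
  1-simplices (27): ab, ad, ae, af, ag, ai, bc, bd, be, bg, bh, cd, ce, cf, cg, ci, df, dh, di, ef, eh, ei, fg, fh, gh, gi, hi
  2-simplices (18): abd, abe, adf, aei, afg, agi, bce, bcg, bdh, bgh, cdf, cdi, cef, cgi, dhi, efh, ehi, fgh

so the chain groups are C_0 ≅ Z^9, C_1 ≅ Z^27, C_2 ≅ Z^18.

Boundary ∂_1: C_1 → C_0 is given by ∂[p,q] = [q] − [p]. For instance
  ∂ae = e − a.
The 9×27 boundary matrix has rank 8 and Smith normal form diag(1,1,1,1,1,1,1,1).

The boundary map ∂_2: C_2 → C_1 maps a triangle to the signed sum of its edges. For instance
  ∂bgh = gh − bh + bg,
  ∂cdi = di − ci + cd.
This gives a 27×18 integer matrix of rank 17; reducing to Smith normal form yields diagonal entries (1,1,1,1,1,1,1,1,1,1,1,1,1,1,1,1,1).

Reading off H_k = ker ∂_k / im ∂_{k+1}:

  H_0: rank C_0 − rank ∂_1 = 9 − 8 = 1, and the invariant factors of ∂_1 are all 1, so H_0 = Z.
  H_1: rank ker ∂_1 − rank ∂_2 = (27 − 8) − 17 = 2, and the invariant factors of ∂_2 are all 1, so H_1 = Z^2.
  H_2: rank ker ∂_2 − rank ∂_3 = (18 − 17) − 0 = 1, and there is no ∂_3, so H_2 = Z.

As a check, the Euler characteristic is 9 − 27 + 18 = 0, which agrees with 1 − 2 + 1 = 0.
(K is a triangulation of the torus T^2.)

Hence the Betti numbers are b_0 = 1, b_1 = 2, b_2 = 1.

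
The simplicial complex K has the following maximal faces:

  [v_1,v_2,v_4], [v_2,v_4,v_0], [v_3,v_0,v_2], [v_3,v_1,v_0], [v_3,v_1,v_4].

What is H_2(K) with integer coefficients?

Order the vertices as v_0 < v_1 < v_2 < v_3 < v_4. Listing each simplex with vertices in this order, K has dimension 2 with simplices:

  0-simplices (5): [v_0], [v_1], [v_2], [v_3], [v_4]
  1-simplices (10): [v_0,v_1], [v_0,v_2], [v_0,v_3], [v_0,v_4], [v_1,v_2], [v_1,v_3], [v_1,v_4], [v_2,v_3], [v_2,v_4], [v_3,v_4]
  2-simplices (5): [v_0,v_1,v_3], [v_0,v_2,v_3], [v_0,v_2,v_4], [v_1,v_2,v_4], [v_1,v_3,v_4]

giving chain groups C_0 ≅ Z^5, C_1 ≅ Z^10, C_2 ≅ Z^5.

The boundary map ∂_1: C_1 → C_0 maps an edge to its endpoints' difference, ∂[p,q] = q − p. For instance
  ∂[v_0,v_4] = [v_4] − [v_0].
The 5×10 boundary matrix has rank 4 and Smith normal form diag(1,1,1,1).

∂_2: C_2 → C_1 sends each 2-simplex [p,q,r] to [q,r] − [p,r] + [p,q]. For instance
  ∂[v_0,v_2,v_4] = [v_2,v_4] − [v_0,v_4] + [v_0,v_2],
  ∂[v_0,v_2,v_3] = [v_2,v_3] − [v_0,v_3] + [v_0,v_2].
The resulting 10×5 matrix has rank 5, and its Smith normal form has invariant factors (1,1,1,1,1).

From H_k ≅ ker(∂_k) / im(∂_{k+1}) we obtain:

  H_2: rank ker ∂_2 − rank ∂_3 = (5 − 5) − 0 = 0, and there is no ∂_3, so H_2 = 0.

(K is a triangulation of the Möbius band.)

H_2 = 0.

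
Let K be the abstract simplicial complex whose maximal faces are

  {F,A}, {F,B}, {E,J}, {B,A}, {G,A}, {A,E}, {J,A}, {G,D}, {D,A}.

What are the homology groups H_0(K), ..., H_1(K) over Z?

H_0 = Z,  H_1 = Z^3.

Order the vertices as A < B < D < E < F < G < J. Listing each simplex with vertices in this order, K has dimension 1 with simplices:

  0-simplices (7): A, B, D, E, F, G, J
  1-simplices (9): AB, AD, AE, AF, AG, AJ, BF, DG, EJ

Hence C_0 ≅ Z^7, C_1 ≅ Z^9.

Boundary ∂_1: C_1 → C_0 sends each edge [p,q] (with p < q) to q − p.
As a 7×9 matrix over Z this has rank 6, with invariant factors (1,1,1,1,1,1).

From H_k ≅ ker(∂_k) / im(∂_{k+1}) we obtain:

  H_0: rank C_0 − rank ∂_1 = 7 − 6 = 1, and the invariant factors of ∂_1 are all 1, so H_0 = Z.
  H_1: rank ker ∂_1 − rank ∂_2 = (9 − 6) − 0 = 3, and there is no ∂_2, so H_1 = Z^3.

As a check, the Euler characteristic is 7 − 9 = -2, which agrees with 1 − 3 = -2.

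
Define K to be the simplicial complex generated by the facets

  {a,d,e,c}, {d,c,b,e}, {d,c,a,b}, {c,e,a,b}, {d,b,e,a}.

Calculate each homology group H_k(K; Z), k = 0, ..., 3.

Take the total order a < b < c < d < e on the vertex set. Then K (dimension 3) consists of the simplices:

  0-simplices (5): a, b, c, d, e
  1-simplices (10): ab, ac, ad, ae, bc, bd, be, cd, ce, de
  2-simplices (10): abc, abd, abe, acd, ace, ade, bcd, bce, bde, cde
  3-simplices (5): abcd, abce, abde, acde, bcde

giving chain groups C_0 ≅ Z^5, C_1 ≅ Z^10, C_2 ≅ Z^10, C_3 ≅ Z^5.

The boundary map ∂_1: C_1 → C_0 is given by ∂[p,q] = [q] − [p].
The 5×10 boundary matrix has rank 4 and Smith normal form diag(1,1,1,1).

The boundary map ∂_2: C_2 → C_1 maps a triangle to the signed sum of its edges. For instance
  ∂abe = be − ae + ab,
  ∂bce = ce − be + bc.
The 10×10 boundary matrix has rank 6 and Smith normal form diag(1,1,1,1,1,1).

The boundary map ∂_3: C_3 → C_2 sends each 3-simplex σ to the alternating sum Σ_i (−1)^i (σ with its i-th vertex removed). For instance
  ∂abde = bde − ade + abe − abd,
  ∂acde = cde − ade + ace − acd.
This gives a 10×5 integer matrix of rank 4; reducing to Smith normal form yields diagonal entries (1,1,1,1).

Reading off H_k = ker ∂_k / im ∂_{k+1}:

  H_0: rank C_0 − rank ∂_1 = 5 − 4 = 1, and the invariant factors of ∂_1 are all 1, so H_0 ≅ Z.
  H_1: rank ker ∂_1 − rank ∂_2 = (10 − 4) − 6 = 0, and the invariant factors of ∂_2 are all 1, so H_1 ≅ 0.
  H_2: rank ker ∂_2 − rank ∂_3 = (10 − 6) − 4 = 0, and the invariant factors of ∂_3 are all 1, so H_2 ≅ 0.
  H_3: rank ker ∂_3 − rank ∂_4 = (5 − 4) − 0 = 1, and there is no ∂_4, so H_3 ≅ Z.

As a check, the Euler characteristic is 5 − 10 + 10 − 5 = 0, which agrees with 1 − 0 + 0 − 1 = 0.
(K is a triangulation of the 3-sphere S^3.)

H_0 = Z,  H_1 = 0,  H_2 = 0,  H_3 = Z.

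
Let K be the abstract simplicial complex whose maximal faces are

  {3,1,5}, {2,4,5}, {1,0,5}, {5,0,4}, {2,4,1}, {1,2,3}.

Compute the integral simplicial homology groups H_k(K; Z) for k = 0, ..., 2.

H_0 = Z,  H_1 = Z,  H_2 = 0.

Order the vertices as 0 < 1 < 2 < 3 < 4 < 5. Listing each simplex with vertices in this order, K has dimension 2 with simplices:

  0-simplices (6): [0], [1], [2], [3], [4], [5]
  1-simplices (12): [0,1], [0,4], [0,5], [1,2], [1,3], [1,4], [1,5], [2,3], [2,4], [2,5], [3,5], [4,5]
  2-simplices (6): [0,1,5], [0,4,5], [1,2,3], [1,2,4], [1,3,5], [2,4,5]

so the chain groups are C_0 ≅ Z^6, C_1 ≅ Z^12, C_2 ≅ Z^6.

∂_1: C_1 → C_0 is given by ∂[p,q] = [q] − [p]. For instance
  ∂[1,5] = [5] − [1].
As a 6×12 matrix over Z this has rank 5, with invariant factors (1,1,1,1,1).

∂_2: C_2 → C_1 sends each 2-simplex [p,q,r] to [q,r] − [p,r] + [p,q]. For instance
  ∂[1,2,3] = [2,3] − [1,3] + [1,2],
  ∂[0,1,5] = [1,5] − [0,5] + [0,1].
As a 12×6 matrix over Z this has rank 6, with invariant factors (1,1,1,1,1,1).

Computing H_k = (kernel of ∂_k) / (image of ∂_{k+1}):

  H_0: rank C_0 − rank ∂_1 = 6 − 5 = 1, and the invariant factors of ∂_1 are all 1, so H_0 = Z.
  H_1: rank ker ∂_1 − rank ∂_2 = (12 − 5) − 6 = 1, and the invariant factors of ∂_2 are all 1, so H_1 = Z.
  H_2: rank ker ∂_2 − rank ∂_3 = (6 − 6) − 0 = 0, and there is no ∂_3, so H_2 = 0.

(K is a triangulation of the cylinder S^1 x I.)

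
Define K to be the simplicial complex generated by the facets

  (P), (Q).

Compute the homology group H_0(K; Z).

K has 2 vertices.
rank ∂_0 = 0, rank ∂_1 = 0 ⇒ b_0 = 2 − 0 − 0 = 2. So H_0 = Z^2.

H_0 = Z^2.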